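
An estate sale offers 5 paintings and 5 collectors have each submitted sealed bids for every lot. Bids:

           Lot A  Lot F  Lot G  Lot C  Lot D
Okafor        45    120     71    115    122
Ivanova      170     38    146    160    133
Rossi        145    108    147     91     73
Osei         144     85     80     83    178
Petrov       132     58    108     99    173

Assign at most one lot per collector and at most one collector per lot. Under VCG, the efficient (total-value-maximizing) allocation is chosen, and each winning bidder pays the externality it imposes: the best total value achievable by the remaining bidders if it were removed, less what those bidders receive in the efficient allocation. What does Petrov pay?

Efficient allocation: Okafor→Lot F ($120), Ivanova→Lot C ($160), Rossi→Lot G ($147), Osei→Lot A ($144), Petrov→Lot D ($173); total welfare W = $744.
Petrov receives Lot D at value $173, so the others get W − 173 = $571.
Without Petrov: best allocation of the remaining 4 bidders over all 5 lots is Okafor→Lot F ($120), Ivanova→Lot A ($170), Rossi→Lot G ($147), Osei→Lot D ($178), total $615.
VCG payment = (others' best without Petrov) − (others' welfare with Petrov) = 615 − 571 = $44.

Petrov pays $44.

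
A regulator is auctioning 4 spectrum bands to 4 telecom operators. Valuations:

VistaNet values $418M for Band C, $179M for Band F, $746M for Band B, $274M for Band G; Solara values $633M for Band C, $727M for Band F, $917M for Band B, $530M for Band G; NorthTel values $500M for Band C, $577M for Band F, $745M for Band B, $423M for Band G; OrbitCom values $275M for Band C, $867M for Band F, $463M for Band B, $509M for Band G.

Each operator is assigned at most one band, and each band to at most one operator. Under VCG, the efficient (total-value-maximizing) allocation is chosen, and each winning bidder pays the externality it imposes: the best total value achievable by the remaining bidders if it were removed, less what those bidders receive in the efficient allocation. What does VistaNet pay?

Efficient allocation: VistaNet→Band B ($746M), Solara→Band C ($633M), NorthTel→Band G ($423M), OrbitCom→Band F ($867M); total welfare W = $2669M.
VistaNet receives Band B at value $746M, so the others get W − 746 = $1923M.
Without VistaNet: best allocation of the remaining 3 bidders over all 4 bands is Solara→Band B ($917M), NorthTel→Band C ($500M), OrbitCom→Band F ($867M), total $2284M.
VCG payment = (others' best without VistaNet) − (others' welfare with VistaNet) = 2284 − 1923 = $361M.

VistaNet pays $361M.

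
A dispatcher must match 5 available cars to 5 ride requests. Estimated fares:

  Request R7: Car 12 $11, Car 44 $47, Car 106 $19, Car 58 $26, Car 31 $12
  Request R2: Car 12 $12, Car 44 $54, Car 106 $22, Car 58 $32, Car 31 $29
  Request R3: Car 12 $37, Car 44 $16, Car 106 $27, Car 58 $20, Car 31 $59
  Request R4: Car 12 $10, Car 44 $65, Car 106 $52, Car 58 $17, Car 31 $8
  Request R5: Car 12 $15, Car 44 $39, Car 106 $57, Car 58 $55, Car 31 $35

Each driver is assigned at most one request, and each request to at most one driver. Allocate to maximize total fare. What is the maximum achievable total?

Optimal: Car 12→Request R7 ($11), Car 44→Request R2 ($54), Car 106→Request R4 ($52), Car 58→Request R5 ($55), Car 31→Request R3 ($59) — total 11+54+52+55+59 = $231.
Row-greedy (each driver in turn takes its best remaining request) gives $203, worse by 28.
Swapping Car 12↔Car 44 (Car 12→Request R2 $12, Car 44→Request R7 $47) loses 6.
Checked against all permutations: $231 is optimal.

Maximum total: $231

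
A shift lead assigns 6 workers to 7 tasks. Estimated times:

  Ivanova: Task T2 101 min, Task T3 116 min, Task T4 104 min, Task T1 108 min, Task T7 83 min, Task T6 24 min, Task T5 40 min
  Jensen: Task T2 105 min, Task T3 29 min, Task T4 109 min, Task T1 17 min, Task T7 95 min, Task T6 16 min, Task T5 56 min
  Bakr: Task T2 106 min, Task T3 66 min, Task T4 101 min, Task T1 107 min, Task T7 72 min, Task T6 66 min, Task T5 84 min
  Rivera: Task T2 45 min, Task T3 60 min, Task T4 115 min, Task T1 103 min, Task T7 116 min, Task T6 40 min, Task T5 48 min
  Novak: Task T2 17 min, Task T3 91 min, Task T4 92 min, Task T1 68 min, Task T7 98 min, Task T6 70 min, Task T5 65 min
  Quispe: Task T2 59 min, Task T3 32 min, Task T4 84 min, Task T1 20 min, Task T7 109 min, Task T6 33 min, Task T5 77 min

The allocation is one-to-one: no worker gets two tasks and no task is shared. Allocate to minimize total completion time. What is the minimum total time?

Optimal: Ivanova→Task T6 (24 min), Jensen→Task T3 (29 min), Bakr→Task T7 (72 min), Rivera→Task T5 (48 min), Novak→Task T2 (17 min), Quispe→Task T1 (20 min) — total 24+29+72+48+17+20 = 210 min.
Min-entry greedy (repeatedly take the single cheapest remaining cell) gives 225 min, worse by 15.
Checked against all permutations: 210 min is optimal.

Minimum total: 210 min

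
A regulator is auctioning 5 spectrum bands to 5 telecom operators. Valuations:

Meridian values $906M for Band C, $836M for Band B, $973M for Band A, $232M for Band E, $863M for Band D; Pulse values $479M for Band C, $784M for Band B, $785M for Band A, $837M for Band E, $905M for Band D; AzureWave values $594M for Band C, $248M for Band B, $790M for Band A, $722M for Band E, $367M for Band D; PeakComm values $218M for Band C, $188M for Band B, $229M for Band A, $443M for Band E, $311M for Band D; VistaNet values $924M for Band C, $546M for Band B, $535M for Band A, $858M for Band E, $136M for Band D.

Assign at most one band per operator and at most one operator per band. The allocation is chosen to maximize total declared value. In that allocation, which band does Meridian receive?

Optimal: Meridian→Band B ($836M), Pulse→Band D ($905M), AzureWave→Band A ($790M), PeakComm→Band E ($443M), VistaNet→Band C ($924M) — total 836+905+790+443+924 = $3898M.
Row-greedy (each operator in turn takes its best remaining band) gives $3364M, worse by 534.
Next-best assignment: Meridian→Band D, Pulse→Band B, AzureWave→Band A, PeakComm→Band E, VistaNet→Band C = $3804M.
Every other assignment is strictly worse.
Meridian's own top band is Band A ($973M), but forcing Meridian→Band A and reassigning the rest optimally gives only $3714M — worse by 184.

Meridian receives Band B.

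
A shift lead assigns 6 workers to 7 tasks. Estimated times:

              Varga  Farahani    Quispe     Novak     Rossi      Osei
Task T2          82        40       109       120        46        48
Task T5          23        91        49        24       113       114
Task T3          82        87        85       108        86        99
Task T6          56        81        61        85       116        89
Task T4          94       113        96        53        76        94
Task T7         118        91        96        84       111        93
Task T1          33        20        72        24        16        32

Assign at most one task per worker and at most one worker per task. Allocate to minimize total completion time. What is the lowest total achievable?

Minimum total: 286 min

This is a one-to-one assignment (minimum-cost bipartite matching).
Optimal: Varga→Task T5 (23 min), Farahani→Task T2 (40 min), Quispe→Task T6 (61 min), Novak→Task T4 (53 min), Rossi→Task T1 (16 min), Osei→Task T7 (93 min) — total 23+40+61+53+16+93 = 286 min.
Column-greedy (each task in turn goes to its cheapest remaining worker) gives 402 min, worse by 116.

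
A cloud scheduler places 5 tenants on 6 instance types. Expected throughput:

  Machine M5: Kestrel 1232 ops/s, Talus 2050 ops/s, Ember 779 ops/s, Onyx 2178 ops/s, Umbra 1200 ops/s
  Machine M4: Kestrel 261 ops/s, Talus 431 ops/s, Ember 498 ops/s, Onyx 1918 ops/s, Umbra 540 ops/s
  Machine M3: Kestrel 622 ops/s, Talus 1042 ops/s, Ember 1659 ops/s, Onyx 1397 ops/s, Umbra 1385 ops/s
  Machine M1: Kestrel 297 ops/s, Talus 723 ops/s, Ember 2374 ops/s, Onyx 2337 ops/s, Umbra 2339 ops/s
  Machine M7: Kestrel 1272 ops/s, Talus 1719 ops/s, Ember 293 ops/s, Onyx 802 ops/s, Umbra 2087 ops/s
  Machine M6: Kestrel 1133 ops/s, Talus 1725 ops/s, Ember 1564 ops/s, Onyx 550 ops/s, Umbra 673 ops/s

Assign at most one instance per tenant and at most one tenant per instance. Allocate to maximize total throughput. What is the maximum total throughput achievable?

Optimal: Kestrel→Machine M6 (1133 ops/s), Talus→Machine M5 (2050 ops/s), Ember→Machine M1 (2374 ops/s), Onyx→Machine M4 (1918 ops/s), Umbra→Machine M7 (2087 ops/s) — total 1133+2050+2374+1918+2087 = 9562 ops/s.
Column-greedy (each instance in turn goes to its best remaining tenant) gives 6372 ops/s, worse by 3190.
Swapping Ember↔Kestrel (Ember→Machine M6 1564 ops/s, Kestrel→Machine M1 297 ops/s) loses 1646.

Maximum total: 9562 ops/s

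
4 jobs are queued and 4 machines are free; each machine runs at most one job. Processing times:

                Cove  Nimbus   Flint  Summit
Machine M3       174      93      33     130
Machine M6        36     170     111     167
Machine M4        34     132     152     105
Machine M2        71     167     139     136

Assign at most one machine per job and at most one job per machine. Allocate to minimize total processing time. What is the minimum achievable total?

This is a one-to-one assignment (minimum-cost bipartite matching).
Optimal: Cove→Machine M6 (36 min), Nimbus→Machine M4 (132 min), Flint→Machine M3 (33 min), Summit→Machine M2 (136 min) — total 36+132+33+136 = 337 min.
Min-entry greedy (repeatedly take the single cheapest remaining cell) gives 373 min, worse by 36.
Next-best assignment: Cove→Machine M6, Nimbus→Machine M2, Flint→Machine M3, Summit→Machine M4 = 341 min.

Minimum total: 337 min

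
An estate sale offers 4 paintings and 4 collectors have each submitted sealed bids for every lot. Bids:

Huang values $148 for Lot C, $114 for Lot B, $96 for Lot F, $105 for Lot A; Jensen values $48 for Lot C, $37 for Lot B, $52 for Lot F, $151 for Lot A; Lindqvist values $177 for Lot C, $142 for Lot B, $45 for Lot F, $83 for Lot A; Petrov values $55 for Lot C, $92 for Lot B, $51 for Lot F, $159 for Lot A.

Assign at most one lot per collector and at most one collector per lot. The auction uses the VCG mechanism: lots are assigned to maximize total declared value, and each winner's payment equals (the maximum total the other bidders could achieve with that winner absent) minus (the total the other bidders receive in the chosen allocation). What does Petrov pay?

Efficient allocation: Huang→Lot F ($96), Jensen→Lot A ($151), Lindqvist→Lot C ($177), Petrov→Lot B ($92); total welfare W = $516.
Petrov receives Lot B at value $92, so the others get W − 92 = $424.
Without Petrov: best allocation of the remaining 3 bidders over all 4 lots is Huang→Lot B ($114), Jensen→Lot A ($151), Lindqvist→Lot C ($177), total $442.
VCG payment = (others' best without Petrov) − (others' welfare with Petrov) = 442 − 424 = $18.

Petrov pays $18.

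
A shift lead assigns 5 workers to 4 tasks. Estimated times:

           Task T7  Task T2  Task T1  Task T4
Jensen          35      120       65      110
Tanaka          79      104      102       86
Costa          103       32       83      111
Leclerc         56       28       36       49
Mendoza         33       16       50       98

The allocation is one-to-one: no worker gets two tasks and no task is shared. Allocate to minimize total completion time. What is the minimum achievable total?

Minimum total: 166 min

Treat this as an assignment problem: match each worker to one task.
Optimal: Jensen→Task T7 (35 min), Costa→Task T2 (32 min), Mendoza→Task T1 (50 min), Leclerc→Task T4 (49 min) — total 35+32+50+49 = 166 min.
Min-entry greedy (repeatedly take the single cheapest remaining cell) gives 173 min, worse by 7.
Next-best assignment: Jensen→Task T7, Mendoza→Task T2, Leclerc→Task T1, Tanaka→Task T4 = 173 min.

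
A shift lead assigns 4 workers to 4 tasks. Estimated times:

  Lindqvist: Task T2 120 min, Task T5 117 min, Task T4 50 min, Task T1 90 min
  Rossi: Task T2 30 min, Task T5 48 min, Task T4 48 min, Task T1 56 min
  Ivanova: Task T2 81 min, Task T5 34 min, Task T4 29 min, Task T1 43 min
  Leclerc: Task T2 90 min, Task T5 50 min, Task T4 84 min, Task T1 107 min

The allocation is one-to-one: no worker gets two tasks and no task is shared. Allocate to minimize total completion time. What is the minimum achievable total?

This is the linear assignment problem.
Optimal: Lindqvist→Task T4 (50 min), Rossi→Task T2 (30 min), Ivanova→Task T1 (43 min), Leclerc→Task T5 (50 min) — total 50+30+43+50 = 173 min.
Column-greedy (each task in turn goes to its cheapest remaining worker) gives 221 min, worse by 48.

Min total: 173 min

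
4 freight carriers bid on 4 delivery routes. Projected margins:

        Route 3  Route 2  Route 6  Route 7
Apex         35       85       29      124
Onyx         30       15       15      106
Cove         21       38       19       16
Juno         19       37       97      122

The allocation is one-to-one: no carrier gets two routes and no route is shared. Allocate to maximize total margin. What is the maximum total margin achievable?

Optimal: Apex→Route 2 ($85k), Onyx→Route 7 ($106k), Cove→Route 3 ($21k), Juno→Route 6 ($97k) — total 85+106+21+97 = $309k.
Row-greedy (each carrier in turn takes its best remaining route) gives $289k, worse by 20.
Swapping Apex↔Cove (Apex→Route 3 $35k, Cove→Route 2 $38k) loses 33.

Maximum total: $309k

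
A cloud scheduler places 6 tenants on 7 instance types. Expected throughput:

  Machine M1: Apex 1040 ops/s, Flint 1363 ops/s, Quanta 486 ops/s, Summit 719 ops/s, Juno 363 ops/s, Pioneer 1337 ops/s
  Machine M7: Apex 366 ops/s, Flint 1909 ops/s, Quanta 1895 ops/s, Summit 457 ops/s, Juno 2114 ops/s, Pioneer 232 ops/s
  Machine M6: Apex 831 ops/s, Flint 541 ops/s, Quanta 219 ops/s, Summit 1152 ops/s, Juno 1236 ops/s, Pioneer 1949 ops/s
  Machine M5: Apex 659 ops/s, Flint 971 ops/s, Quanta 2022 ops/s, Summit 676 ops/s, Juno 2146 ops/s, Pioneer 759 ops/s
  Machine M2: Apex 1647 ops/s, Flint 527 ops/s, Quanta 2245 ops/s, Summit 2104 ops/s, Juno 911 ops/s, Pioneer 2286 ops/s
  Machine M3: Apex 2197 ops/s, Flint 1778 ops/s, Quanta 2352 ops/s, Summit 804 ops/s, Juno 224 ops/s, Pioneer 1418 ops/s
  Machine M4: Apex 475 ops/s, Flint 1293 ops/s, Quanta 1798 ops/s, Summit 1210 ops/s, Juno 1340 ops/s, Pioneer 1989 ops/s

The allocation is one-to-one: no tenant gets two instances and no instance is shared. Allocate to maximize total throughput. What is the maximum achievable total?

Max total: 12103 ops/s

This is a one-to-one assignment (maximum-weight bipartite matching).
Optimal: Apex→Machine M3 (2197 ops/s), Flint→Machine M7 (1909 ops/s), Quanta→Machine M4 (1798 ops/s), Summit→Machine M2 (2104 ops/s), Juno→Machine M5 (2146 ops/s), Pioneer→Machine M6 (1949 ops/s) — total 2197+1909+1798+2104+2146+1949 = 12103 ops/s.
Row-greedy (each tenant in turn takes its best remaining instance) gives 11656 ops/s, worse by 447.
Swapping Summit↔Quanta (Summit→Machine M4 1210 ops/s, Quanta→Machine M2 2245 ops/s) loses 447.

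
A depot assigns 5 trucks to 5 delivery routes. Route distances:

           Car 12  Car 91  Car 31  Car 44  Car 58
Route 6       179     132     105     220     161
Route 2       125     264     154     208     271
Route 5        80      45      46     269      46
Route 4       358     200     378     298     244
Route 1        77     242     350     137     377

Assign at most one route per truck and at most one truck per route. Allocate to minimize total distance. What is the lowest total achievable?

This is a one-to-one assignment (minimum-cost bipartite matching).
Optimal: Car 12→Route 2 (125 km), Car 91→Route 4 (200 km), Car 31→Route 6 (105 km), Car 44→Route 1 (137 km), Car 58→Route 5 (46 km) — total 125+200+105+137+46 = 613 km.
Min-entry greedy (repeatedly take the single cheapest remaining cell) gives 679 km, worse by 66.
Swapping Car 31↔Car 12 (Car 31→Route 2 154 km, Car 12→Route 6 179 km) adds 103.
Every other assignment is strictly worse.

Minimum total: 613 km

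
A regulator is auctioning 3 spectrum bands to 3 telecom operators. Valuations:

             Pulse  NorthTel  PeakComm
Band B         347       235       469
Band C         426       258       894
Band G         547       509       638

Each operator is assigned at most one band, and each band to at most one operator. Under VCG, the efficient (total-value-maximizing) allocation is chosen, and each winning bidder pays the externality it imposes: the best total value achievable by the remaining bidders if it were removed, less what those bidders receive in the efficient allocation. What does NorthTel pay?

NorthTel pays $200M.

Efficient allocation: Pulse→Band B ($347M), NorthTel→Band G ($509M), PeakComm→Band C ($894M); total welfare W = $1750M.
NorthTel receives Band G at value $509M, so the others get W − 509 = $1241M.
Without NorthTel: best allocation of the remaining 2 bidders over all 3 bands is Pulse→Band G ($547M), PeakComm→Band C ($894M), total $1441M.
VCG payment = (others' best without NorthTel) − (others' welfare with NorthTel) = 1441 − 1241 = $200M.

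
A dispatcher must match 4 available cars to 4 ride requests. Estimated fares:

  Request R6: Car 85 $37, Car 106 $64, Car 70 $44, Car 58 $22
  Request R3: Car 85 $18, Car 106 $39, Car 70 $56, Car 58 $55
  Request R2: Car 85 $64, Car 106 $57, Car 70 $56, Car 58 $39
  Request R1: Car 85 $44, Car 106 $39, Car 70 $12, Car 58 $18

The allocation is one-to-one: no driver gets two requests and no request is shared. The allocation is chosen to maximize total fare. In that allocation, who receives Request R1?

Car 85 receives Request R1.

Optimal: Car 85→Request R1 ($44), Car 106→Request R6 ($64), Car 70→Request R2 ($56), Car 58→Request R3 ($55) — total 44+64+56+55 = $219.
Row-greedy (each driver in turn takes its best remaining request) gives $202, worse by 17.
Every other assignment is strictly worse.
Car 85's own top request is Request R2 ($64), but forcing Car 85→Request R2 and reassigning the rest optimally gives only $202 — worse by 17.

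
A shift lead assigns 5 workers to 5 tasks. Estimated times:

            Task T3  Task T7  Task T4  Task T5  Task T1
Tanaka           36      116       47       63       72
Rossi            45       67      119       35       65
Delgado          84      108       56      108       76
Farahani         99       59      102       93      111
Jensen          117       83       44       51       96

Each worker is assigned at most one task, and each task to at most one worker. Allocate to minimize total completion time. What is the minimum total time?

This is the linear assignment problem.
Optimal: Tanaka→Task T3 (36 min), Rossi→Task T5 (35 min), Delgado→Task T1 (76 min), Farahani→Task T7 (59 min), Jensen→Task T4 (44 min) — total 36+35+76+59+44 = 250 min.
Row-greedy (each worker in turn takes its cheapest remaining task) gives 282 min, worse by 32.

Min total: 250 min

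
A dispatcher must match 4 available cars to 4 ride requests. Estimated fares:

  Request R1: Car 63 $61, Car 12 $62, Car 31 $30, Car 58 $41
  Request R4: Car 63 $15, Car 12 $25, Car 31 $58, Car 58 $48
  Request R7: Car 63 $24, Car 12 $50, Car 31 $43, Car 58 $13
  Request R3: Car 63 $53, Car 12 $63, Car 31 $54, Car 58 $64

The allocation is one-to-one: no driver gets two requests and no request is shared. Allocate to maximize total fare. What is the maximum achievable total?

Optimal: Car 63→Request R1 ($61), Car 12→Request R7 ($50), Car 31→Request R4 ($58), Car 58→Request R3 ($64) — total 61+50+58+64 = $233.
Column-greedy (each request in turn goes to its best remaining driver) gives $208, worse by 25.

Max total: $233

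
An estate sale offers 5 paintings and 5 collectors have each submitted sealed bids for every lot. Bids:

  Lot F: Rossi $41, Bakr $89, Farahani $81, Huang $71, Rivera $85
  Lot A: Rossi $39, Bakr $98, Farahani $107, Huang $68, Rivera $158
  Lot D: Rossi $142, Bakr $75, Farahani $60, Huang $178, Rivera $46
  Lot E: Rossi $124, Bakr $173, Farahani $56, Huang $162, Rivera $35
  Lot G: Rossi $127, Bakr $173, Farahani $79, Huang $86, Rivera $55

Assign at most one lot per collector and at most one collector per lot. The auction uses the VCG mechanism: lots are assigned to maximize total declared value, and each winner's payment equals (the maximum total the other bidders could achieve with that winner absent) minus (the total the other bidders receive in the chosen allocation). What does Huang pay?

Efficient allocation: Rossi→Lot G ($127), Bakr→Lot E ($173), Farahani→Lot F ($81), Huang→Lot D ($178), Rivera→Lot A ($158); total welfare W = $717.
Huang receives Lot D at value $178, so the others get W − 178 = $539.
Without Huang: best allocation of the remaining 4 bidders over all 5 lots is Rossi→Lot D ($142), Bakr→Lot E ($173), Farahani→Lot F ($81), Rivera→Lot A ($158), total $554.
VCG payment = (others' best without Huang) − (others' welfare with Huang) = 554 − 539 = $15.

Huang pays $15.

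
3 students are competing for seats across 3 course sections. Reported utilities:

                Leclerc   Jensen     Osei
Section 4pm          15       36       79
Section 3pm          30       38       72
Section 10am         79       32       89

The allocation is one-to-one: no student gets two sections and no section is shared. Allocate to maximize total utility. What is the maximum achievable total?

Maximum total: 196 points

Treat this as an assignment problem: match each student to one section.
Optimal: Leclerc→Section 10am (79 points), Jensen→Section 3pm (38 points), Osei→Section 4pm (79 points) — total 79+38+79 = 196 points.
Max-entry greedy (repeatedly take the single best remaining cell) gives 142 points, worse by 54.
Next-best assignment: Leclerc→Section 10am, Jensen→Section 4pm, Osei→Section 3pm = 187 points.
No other one-to-one assignment exceeds 196 points.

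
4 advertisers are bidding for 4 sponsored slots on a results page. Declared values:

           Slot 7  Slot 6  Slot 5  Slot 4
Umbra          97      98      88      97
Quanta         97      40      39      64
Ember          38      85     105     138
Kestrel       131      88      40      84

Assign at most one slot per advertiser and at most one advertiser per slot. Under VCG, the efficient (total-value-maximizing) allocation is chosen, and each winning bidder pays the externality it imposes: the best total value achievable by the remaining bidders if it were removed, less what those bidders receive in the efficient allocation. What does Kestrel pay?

Kestrel pays $10.

Efficient allocation: Umbra→Slot 5 ($88), Quanta→Slot 7 ($97), Ember→Slot 4 ($138), Kestrel→Slot 6 ($88); total welfare W = $411.
Kestrel receives Slot 6 at value $88, so the others get W − 88 = $323.
Without Kestrel: best allocation of the remaining 3 bidders over all 4 slots is Umbra→Slot 6 ($98), Quanta→Slot 7 ($97), Ember→Slot 4 ($138), total $333.
VCG payment = (others' best without Kestrel) − (others' welfare with Kestrel) = 333 − 323 = $10.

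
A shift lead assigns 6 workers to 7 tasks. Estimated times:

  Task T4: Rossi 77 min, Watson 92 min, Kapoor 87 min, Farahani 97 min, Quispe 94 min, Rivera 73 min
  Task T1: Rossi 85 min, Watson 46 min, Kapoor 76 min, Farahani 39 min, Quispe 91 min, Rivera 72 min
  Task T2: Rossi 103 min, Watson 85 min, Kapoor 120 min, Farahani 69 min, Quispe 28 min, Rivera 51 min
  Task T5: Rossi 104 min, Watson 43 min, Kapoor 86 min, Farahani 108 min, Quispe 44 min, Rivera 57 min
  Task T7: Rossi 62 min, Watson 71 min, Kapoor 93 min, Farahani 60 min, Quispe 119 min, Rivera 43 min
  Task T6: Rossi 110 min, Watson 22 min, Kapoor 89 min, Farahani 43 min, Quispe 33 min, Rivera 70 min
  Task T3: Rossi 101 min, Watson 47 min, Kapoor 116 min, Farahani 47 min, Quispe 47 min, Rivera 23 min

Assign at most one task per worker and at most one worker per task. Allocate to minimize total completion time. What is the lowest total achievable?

Optimal: Rossi→Task T7 (62 min), Watson→Task T6 (22 min), Kapoor→Task T5 (86 min), Farahani→Task T1 (39 min), Quispe→Task T2 (28 min), Rivera→Task T3 (23 min) — total 62+22+86+39+28+23 = 260 min.
Column-greedy (each task in turn goes to its cheapest remaining worker) gives 334 min, worse by 74.

Min total: 260 min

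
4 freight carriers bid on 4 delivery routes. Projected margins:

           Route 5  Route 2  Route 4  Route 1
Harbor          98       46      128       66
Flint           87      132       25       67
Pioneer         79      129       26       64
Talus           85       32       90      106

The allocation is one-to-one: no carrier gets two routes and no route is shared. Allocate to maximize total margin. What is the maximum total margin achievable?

This is the linear assignment problem.
Optimal: Harbor→Route 4 ($128k), Flint→Route 5 ($87k), Pioneer→Route 2 ($129k), Talus→Route 1 ($106k) — total 128+87+129+106 = $450k.

Maximum total: $450k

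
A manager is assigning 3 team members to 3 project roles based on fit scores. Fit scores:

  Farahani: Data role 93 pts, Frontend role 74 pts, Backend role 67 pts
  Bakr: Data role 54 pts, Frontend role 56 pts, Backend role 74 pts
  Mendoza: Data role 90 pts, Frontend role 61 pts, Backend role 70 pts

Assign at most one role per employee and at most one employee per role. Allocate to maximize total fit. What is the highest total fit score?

Maximum total: 238 pts

This is a one-to-one assignment (maximum-weight bipartite matching).
Optimal: Farahani→Frontend role (74 pts), Bakr→Backend role (74 pts), Mendoza→Data role (90 pts) — total 74+74+90 = 238 pts.
Row-greedy (each employee in turn takes its best remaining role) gives 228 pts, worse by 10.
Next-best assignment: Farahani→Data role, Bakr→Backend role, Mendoza→Frontend role = 228 pts.
Every other assignment is strictly worse.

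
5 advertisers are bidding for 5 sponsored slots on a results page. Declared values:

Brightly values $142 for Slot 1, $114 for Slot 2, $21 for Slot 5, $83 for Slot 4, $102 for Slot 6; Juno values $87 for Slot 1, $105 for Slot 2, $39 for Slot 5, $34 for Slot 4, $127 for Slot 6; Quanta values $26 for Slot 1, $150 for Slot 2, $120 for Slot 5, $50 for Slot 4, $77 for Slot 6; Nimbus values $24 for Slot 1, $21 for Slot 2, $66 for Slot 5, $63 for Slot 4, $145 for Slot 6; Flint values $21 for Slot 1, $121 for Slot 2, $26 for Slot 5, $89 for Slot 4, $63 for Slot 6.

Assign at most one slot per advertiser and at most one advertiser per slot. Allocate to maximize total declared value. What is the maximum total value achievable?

This is the linear assignment problem.
Optimal: Brightly→Slot 1 ($142), Juno→Slot 2 ($105), Quanta→Slot 5 ($120), Nimbus→Slot 6 ($145), Flint→Slot 4 ($89) — total 142+105+120+145+89 = $601.
Column-greedy (each slot in turn goes to its best remaining advertiser) gives $574, worse by 27.
Swapping Flint↔Quanta (Flint→Slot 5 $26, Quanta→Slot 4 $50) loses 133.
Every other assignment is strictly worse.

Max total: $601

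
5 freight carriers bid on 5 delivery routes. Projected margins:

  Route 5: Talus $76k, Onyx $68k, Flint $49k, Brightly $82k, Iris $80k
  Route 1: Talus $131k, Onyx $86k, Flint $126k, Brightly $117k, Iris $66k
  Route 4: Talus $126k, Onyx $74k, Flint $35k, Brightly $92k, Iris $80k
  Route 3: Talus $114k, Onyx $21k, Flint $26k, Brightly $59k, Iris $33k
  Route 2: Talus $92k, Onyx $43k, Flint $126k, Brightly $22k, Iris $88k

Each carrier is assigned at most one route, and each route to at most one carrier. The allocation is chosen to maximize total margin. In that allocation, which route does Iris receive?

Iris receives Route 5.

Optimal: Talus→Route 3 ($114k), Onyx→Route 4 ($74k), Flint→Route 2 ($126k), Brightly→Route 1 ($117k), Iris→Route 5 ($80k) — total 114+74+126+117+80 = $511k.
Row-greedy (each carrier in turn takes its best remaining route) gives $446k, worse by 65.
Next-best assignment: Talus→Route 3, Onyx→Route 5, Flint→Route 2, Brightly→Route 1, Iris→Route 4 = $505k.
Iris's own top route is Route 2 ($88k), but forcing Iris→Route 2 and reassigning the rest optimally gives only $488k — worse by 23.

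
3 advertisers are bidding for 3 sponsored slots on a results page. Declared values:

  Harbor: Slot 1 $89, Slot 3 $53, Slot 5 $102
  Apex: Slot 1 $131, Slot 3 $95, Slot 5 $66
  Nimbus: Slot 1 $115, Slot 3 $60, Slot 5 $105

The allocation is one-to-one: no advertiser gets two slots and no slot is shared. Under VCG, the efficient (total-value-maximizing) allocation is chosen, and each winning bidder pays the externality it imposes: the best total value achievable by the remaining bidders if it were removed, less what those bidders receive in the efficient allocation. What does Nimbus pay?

Efficient allocation: Harbor→Slot 5 ($102), Apex→Slot 3 ($95), Nimbus→Slot 1 ($115); total welfare W = $312.
Nimbus receives Slot 1 at value $115, so the others get W − 115 = $197.
Without Nimbus: best allocation of the remaining 2 bidders over all 3 slots is Harbor→Slot 5 ($102), Apex→Slot 1 ($131), total $233.
VCG payment = (others' best without Nimbus) − (others' welfare with Nimbus) = 233 − 197 = $36.

Nimbus pays $36.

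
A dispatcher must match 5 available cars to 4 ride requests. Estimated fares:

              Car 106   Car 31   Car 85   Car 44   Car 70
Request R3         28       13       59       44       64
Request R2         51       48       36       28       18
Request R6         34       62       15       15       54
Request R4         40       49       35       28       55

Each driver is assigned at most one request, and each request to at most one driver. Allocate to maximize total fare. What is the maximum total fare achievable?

Maximum total: $227

Optimal: Car 85→Request R3 ($59), Car 106→Request R2 ($51), Car 31→Request R6 ($62), Car 70→Request R4 ($55) — total 59+51+62+55 = $227.
Column-greedy (each request in turn goes to its best remaining driver) gives $212, worse by 15.
Next-best assignment: Car 85→Request R3, Car 106→Request R2, Car 70→Request R6, Car 31→Request R4 = $213.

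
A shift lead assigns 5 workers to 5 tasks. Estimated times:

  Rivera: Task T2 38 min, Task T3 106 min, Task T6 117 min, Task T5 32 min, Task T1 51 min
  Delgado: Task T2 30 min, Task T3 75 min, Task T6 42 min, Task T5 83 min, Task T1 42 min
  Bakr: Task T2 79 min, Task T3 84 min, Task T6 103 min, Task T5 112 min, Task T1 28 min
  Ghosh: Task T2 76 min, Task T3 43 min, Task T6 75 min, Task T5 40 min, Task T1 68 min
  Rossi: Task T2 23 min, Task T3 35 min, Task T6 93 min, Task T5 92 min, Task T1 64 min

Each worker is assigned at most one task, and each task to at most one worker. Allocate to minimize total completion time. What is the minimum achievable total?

This is a one-to-one assignment (minimum-cost bipartite matching).
Optimal: Rivera→Task T5 (32 min), Delgado→Task T6 (42 min), Bakr→Task T1 (28 min), Ghosh→Task T3 (43 min), Rossi→Task T2 (23 min) — total 32+42+28+43+23 = 168 min.
Row-greedy (each worker in turn takes its cheapest remaining task) gives 226 min, worse by 58.
Next-best assignment: Rivera→Task T2, Delgado→Task T6, Bakr→Task T1, Ghosh→Task T5, Rossi→Task T3 = 183 min.
Swapping Delgado↔Rivera (Delgado→Task T5 83 min, Rivera→Task T6 117 min) adds 126.
No other one-to-one assignment undercuts 168 min.

Min total: 168 min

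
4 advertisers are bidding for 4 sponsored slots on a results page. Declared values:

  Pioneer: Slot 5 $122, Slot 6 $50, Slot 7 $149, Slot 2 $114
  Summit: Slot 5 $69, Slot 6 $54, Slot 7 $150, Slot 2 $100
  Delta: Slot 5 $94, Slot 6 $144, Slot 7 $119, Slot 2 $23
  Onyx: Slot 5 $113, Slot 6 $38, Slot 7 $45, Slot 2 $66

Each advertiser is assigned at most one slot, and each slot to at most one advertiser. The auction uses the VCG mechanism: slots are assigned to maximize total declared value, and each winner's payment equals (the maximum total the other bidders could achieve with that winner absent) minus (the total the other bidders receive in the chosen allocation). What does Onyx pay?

Efficient allocation: Pioneer→Slot 2 ($114), Summit→Slot 7 ($150), Delta→Slot 6 ($144), Onyx→Slot 5 ($113); total welfare W = $521.
Onyx receives Slot 5 at value $113, so the others get W − 113 = $408.
Without Onyx: best allocation of the remaining 3 bidders over all 4 slots is Pioneer→Slot 5 ($122), Summit→Slot 7 ($150), Delta→Slot 6 ($144), total $416.
VCG payment = (others' best without Onyx) − (others' welfare with Onyx) = 416 − 408 = $8.

Onyx pays $8.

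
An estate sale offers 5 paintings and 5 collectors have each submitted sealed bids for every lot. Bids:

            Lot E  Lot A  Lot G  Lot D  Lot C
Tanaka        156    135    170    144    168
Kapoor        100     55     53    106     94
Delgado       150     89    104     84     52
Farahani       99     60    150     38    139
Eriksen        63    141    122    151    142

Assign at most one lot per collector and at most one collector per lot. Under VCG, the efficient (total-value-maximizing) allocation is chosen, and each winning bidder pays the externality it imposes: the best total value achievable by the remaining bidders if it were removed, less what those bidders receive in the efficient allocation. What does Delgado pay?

Delgado pays $4.

Efficient allocation: Tanaka→Lot C ($168), Kapoor→Lot D ($106), Delgado→Lot E ($150), Farahani→Lot G ($150), Eriksen→Lot A ($141); total welfare W = $715.
Delgado receives Lot E at value $150, so the others get W − 150 = $565.
Without Delgado: best allocation of the remaining 4 bidders over all 5 lots is Tanaka→Lot C ($168), Kapoor→Lot E ($100), Farahani→Lot G ($150), Eriksen→Lot D ($151), total $569.
VCG payment = (others' best without Delgado) − (others' welfare with Delgado) = 569 − 565 = $4.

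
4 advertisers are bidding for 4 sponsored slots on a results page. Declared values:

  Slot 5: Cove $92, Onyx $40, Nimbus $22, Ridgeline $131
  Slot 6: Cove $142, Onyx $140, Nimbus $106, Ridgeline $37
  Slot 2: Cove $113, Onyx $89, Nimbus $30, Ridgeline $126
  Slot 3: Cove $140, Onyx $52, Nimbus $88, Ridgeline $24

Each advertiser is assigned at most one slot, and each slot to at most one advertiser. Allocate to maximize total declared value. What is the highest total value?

This is a one-to-one assignment (maximum-weight bipartite matching).
Optimal: Cove→Slot 2 ($113), Onyx→Slot 6 ($140), Nimbus→Slot 3 ($88), Ridgeline→Slot 5 ($131) — total 113+140+88+131 = $472.
Max-entry greedy (repeatedly take the single best remaining cell) gives $450, worse by 22.
Next-best assignment: Cove→Slot 3, Onyx→Slot 2, Nimbus→Slot 6, Ridgeline→Slot 5 = $466.

Maximum total: $472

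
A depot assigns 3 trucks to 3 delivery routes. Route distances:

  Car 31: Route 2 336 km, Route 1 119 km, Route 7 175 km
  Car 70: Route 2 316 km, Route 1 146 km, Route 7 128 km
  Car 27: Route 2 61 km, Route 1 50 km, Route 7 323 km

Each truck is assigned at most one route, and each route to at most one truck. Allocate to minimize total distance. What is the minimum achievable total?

This is the linear assignment problem.
Optimal: Car 31→Route 1 (119 km), Car 70→Route 7 (128 km), Car 27→Route 2 (61 km) — total 119+128+61 = 308 km.
Min-entry greedy (repeatedly take the single cheapest remaining cell) gives 514 km, worse by 206.
Swapping Car 31↔Car 27 (Car 31→Route 2 336 km, Car 27→Route 1 50 km) adds 206.
No other one-to-one assignment undercuts 308 km.

Min total: 308 km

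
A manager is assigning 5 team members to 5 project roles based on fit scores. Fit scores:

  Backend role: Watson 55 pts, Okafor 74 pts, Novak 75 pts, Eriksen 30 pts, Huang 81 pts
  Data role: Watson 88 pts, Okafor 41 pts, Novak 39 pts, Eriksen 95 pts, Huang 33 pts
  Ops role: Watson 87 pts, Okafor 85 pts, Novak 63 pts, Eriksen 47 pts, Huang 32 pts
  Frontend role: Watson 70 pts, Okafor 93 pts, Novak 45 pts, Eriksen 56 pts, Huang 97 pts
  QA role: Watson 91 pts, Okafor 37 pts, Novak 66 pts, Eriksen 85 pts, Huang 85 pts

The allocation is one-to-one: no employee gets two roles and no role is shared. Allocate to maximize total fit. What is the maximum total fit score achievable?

Max total: 443 pts

Optimal: Watson→QA role (91 pts), Okafor→Ops role (85 pts), Novak→Backend role (75 pts), Eriksen→Data role (95 pts), Huang→Frontend role (97 pts) — total 91+85+75+95+97 = 443 pts.
Column-greedy (each role in turn goes to its best remaining employee) gives 422 pts, worse by 21.
No other one-to-one assignment exceeds 443 pts.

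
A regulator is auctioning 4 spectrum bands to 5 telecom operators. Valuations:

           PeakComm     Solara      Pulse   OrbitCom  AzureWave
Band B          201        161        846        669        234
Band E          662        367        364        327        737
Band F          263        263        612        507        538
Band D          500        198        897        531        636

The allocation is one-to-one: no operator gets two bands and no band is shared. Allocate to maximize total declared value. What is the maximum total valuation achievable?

Max total: $2766M

Treat this as an assignment problem: match each operator to one band.
Optimal: OrbitCom→Band B ($669M), PeakComm→Band E ($662M), AzureWave→Band F ($538M), Pulse→Band D ($897M) — total 669+662+538+897 = $2766M.
Max-entry greedy (repeatedly take the single best remaining cell) gives $2566M, worse by 200.
Next-best assignment: Pulse→Band B, PeakComm→Band E, OrbitCom→Band F, AzureWave→Band D = $2651M.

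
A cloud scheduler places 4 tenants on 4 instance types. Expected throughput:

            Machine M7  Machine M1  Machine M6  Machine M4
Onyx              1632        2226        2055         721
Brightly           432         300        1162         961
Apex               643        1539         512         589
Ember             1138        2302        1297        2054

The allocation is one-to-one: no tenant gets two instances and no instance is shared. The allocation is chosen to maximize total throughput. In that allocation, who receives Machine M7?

Onyx receives Machine M7.

Optimal: Onyx→Machine M7 (1632 ops/s), Brightly→Machine M6 (1162 ops/s), Apex→Machine M1 (1539 ops/s), Ember→Machine M4 (2054 ops/s) — total 1632+1162+1539+2054 = 6387 ops/s.
No other one-to-one assignment exceeds 6387 ops/s.
Onyx's own top instance is Machine M1 (2226 ops/s), but forcing Onyx→Machine M1 and reassigning the rest optimally gives only 6085 ops/s — worse by 302.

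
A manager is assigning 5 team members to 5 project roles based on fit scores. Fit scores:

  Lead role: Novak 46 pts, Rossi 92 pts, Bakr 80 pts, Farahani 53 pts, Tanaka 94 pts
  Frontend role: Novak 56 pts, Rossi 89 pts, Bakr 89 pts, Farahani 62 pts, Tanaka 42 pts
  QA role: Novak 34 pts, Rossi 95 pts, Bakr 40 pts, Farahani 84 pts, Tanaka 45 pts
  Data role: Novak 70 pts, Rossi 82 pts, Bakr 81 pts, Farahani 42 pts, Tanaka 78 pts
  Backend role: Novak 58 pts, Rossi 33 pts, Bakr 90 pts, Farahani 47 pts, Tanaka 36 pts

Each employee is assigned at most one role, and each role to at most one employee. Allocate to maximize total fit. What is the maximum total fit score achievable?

Maximum total: 427 pts

Optimal: Novak→Data role (70 pts), Rossi→Frontend role (89 pts), Bakr→Backend role (90 pts), Farahani→QA role (84 pts), Tanaka→Lead role (94 pts) — total 70+89+90+84+94 = 427 pts.
Max-entry greedy (repeatedly take the single best remaining cell) gives 411 pts, worse by 16.
Next-best assignment: Novak→Data role, Rossi→QA role, Bakr→Backend role, Farahani→Frontend role, Tanaka→Lead role = 411 pts.
Checked against all permutations: 427 pts is optimal.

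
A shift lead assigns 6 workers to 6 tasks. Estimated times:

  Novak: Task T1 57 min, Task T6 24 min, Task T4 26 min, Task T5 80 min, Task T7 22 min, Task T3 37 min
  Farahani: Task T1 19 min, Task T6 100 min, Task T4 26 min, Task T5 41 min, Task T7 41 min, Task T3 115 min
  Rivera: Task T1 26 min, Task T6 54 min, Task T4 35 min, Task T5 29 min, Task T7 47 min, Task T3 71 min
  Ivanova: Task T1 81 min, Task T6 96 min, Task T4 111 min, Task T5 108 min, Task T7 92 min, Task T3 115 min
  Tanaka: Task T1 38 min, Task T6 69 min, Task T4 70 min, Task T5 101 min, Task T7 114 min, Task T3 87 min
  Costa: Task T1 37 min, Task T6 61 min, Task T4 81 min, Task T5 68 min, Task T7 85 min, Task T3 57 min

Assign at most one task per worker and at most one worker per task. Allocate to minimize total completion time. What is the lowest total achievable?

Min total: 266 min

This is the linear assignment problem.
Optimal: Novak→Task T6 (24 min), Farahani→Task T4 (26 min), Rivera→Task T5 (29 min), Ivanova→Task T7 (92 min), Tanaka→Task T1 (38 min), Costa→Task T3 (57 min) — total 24+26+29+92+38+57 = 266 min.
Row-greedy (each worker in turn takes its cheapest remaining task) gives 293 min, worse by 27.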